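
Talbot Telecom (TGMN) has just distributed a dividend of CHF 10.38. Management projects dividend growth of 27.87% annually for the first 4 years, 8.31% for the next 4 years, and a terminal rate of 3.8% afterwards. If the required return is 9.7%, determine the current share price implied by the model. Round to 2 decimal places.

Three-stage DDM. Project D₁…D_8; terminal Gordon value at t=8 with g = 0.038; discount at r = 0.097.
D_1 = 13.2729
D_2 = 16.9721
D_3 = 21.7022
D_4 = 27.7506
D_5 = 30.0566
D_6 = 32.5544
D_7 = 35.2596
D_8 = 38.1897
TV_8 = 39.6409/(0.097−0.038) = 671.8798
P₀ = Σ Dₜ/(1+r)ᵗ + TV_8/(1+r)^8 = 456.4157

CHF 456.42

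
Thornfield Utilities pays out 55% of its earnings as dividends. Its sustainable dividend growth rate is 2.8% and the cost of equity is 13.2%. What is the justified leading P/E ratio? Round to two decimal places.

Justified leading P/E = b/(r−g) = 0.55/(0.132−0.028) = 5.2885

5.29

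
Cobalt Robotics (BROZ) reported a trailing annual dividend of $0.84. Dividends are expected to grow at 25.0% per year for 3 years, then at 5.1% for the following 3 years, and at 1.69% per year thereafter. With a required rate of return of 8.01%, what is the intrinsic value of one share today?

$26.40

Three-stage DDM. Project D₁…D_6; terminal Gordon value at t=6 with g = 0.0169; discount at r = 0.0801.
D_1 = 1.0500
D_2 = 1.3125
D_3 = 1.6406
D_4 = 1.7243
D_5 = 1.8122
D_6 = 1.9047
TV_6 = 1.9368/(0.0801−0.0169) = 30.6463
P₀ = Σ Dₜ/(1+r)ᵗ + TV_6/(1+r)^6 = 26.4002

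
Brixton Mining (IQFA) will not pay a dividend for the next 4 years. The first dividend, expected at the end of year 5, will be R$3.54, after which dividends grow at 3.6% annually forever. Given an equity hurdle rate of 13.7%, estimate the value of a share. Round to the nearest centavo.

R$20.97

Deferred-dividend DDM. At t=4 the remaining stream is a growing perpetuity with first payment D_5 = 3.54.
V_4 = D_5/(r−g) = 3.54/(0.137−0.036) = 35.0495
P₀ = V_4/(1+r)^4 = 35.0495/(1+0.137)^4 = 20.9720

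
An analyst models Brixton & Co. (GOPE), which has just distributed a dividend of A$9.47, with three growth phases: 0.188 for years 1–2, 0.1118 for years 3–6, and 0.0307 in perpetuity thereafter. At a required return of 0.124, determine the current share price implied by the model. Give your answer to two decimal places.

A$173.65

Three-stage DDM. Project D₁…D_6; terminal Gordon value at t=6 with g = 0.0307; discount at r = 0.124.
D_1 = 11.2504
D_2 = 13.3654
D_3 = 14.8597
D_4 = 16.5210
D_5 = 18.3680
D_6 = 20.4216
TV_6 = 21.0485/(0.124−0.0307) = 225.6006
P₀ = Σ Dₜ/(1+r)ᵗ + TV_6/(1+r)^6 = 173.6464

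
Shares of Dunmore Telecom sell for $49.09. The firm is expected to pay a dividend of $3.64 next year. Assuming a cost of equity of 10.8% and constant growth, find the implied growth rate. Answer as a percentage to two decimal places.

3.39%

From P₀ = D₁/(r − g), the implied growth is g = r − D₁/P₀.
g = 0.108 − 3.64/49.09 = 0.108 − 0.07415 = 0.03385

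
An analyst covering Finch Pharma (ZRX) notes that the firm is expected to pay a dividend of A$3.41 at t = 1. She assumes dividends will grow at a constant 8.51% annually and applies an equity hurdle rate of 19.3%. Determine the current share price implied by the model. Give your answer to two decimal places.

A$31.60

Gordon growth model: P₀ = D₁/(r − g), with D₁ = 3.41 given directly.
P₀ = 3.4100 / (0.193 − 0.0851) = 3.4100 / 0.1079 = 31.6033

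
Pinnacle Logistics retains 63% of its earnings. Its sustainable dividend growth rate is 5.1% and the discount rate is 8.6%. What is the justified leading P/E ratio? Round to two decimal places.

10.57

Payout ratio b = 1 − 0.63 = 0.37.
Justified leading P/E = b/(r−g) = 0.37/(0.086−0.051) = 10.5714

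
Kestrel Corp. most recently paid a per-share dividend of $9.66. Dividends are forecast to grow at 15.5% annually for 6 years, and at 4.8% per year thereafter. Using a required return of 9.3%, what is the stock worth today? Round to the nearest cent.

Two-stage DDM. Project D₁…D_6 at 0.155, terminal growth 0.048, discount at r = 0.093.
D_1 = 11.1573
D_2 = 12.8867
D_3 = 14.8841
D_4 = 17.1912
D_5 = 19.8558
D_6 = 22.9334
Terminal value at t=6: TV = D_7/(r−g) = 24.0342/(0.093−0.048) = 534.0941
P₀ = 11.1573/(1+0.093)^1 + 12.8867/(1+0.093)^2 + 14.8841/(1+0.093)^3 + 17.1912/(1+0.093)^4 + 19.8558/(1+0.093)^5 + 22.9334/(1+0.093)^6 + 534.0941/(1+0.093)^6 = 383.8731

$383.87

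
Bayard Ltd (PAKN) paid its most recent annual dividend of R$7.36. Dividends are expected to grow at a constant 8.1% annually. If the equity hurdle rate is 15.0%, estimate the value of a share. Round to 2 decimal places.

Gordon growth model: P₀ = D₁/(r − g). D₁ = 7.36 × (1 + 0.081) = 7.9562.
P₀ = 7.9562 / (0.15 − 0.081) = 7.9562 / 0.069 = 115.3067

R$115.31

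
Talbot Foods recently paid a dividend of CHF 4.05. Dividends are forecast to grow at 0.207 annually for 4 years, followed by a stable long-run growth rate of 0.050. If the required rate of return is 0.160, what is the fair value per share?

CHF 63.22

Two-stage DDM. Project D₁…D_4 at 0.207, terminal growth 0.05, discount at r = 0.16.
D_1 = 4.8883
D_2 = 5.9002
D_3 = 7.1216
D_4 = 8.5958
Terminal value at t=4: TV = D_5/(r−g) = 9.0255/(0.16−0.05) = 82.0504
P₀ = 4.8883/(1+0.16)^1 + 5.9002/(1+0.16)^2 + 7.1216/(1+0.16)^3 + 8.5958/(1+0.16)^4 + 82.0504/(1+0.16)^4 = 63.2245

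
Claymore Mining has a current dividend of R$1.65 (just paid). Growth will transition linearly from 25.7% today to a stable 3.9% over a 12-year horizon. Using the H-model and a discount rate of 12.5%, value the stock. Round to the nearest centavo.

R$45.03

H-model: P₀ = D₀[(1+g_L) + H(g_S−g_L)]/(r−g_L), with H = 12/2 = 6.
P₀ = 1.65 × [(1+0.039) + 6×(0.257−0.039)] / (0.125−0.039)
   = 1.65 × 2.3470 / 0.086 = 45.0297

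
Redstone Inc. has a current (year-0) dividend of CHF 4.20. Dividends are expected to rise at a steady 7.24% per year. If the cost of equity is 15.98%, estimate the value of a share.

CHF 51.53

Gordon growth model: P₀ = D₁/(r − g). D₁ = 4.20 × (1 + 0.0724) = 4.5041.
P₀ = 4.5041 / (0.1598 − 0.0724) = 4.5041 / 0.0874 = 51.5341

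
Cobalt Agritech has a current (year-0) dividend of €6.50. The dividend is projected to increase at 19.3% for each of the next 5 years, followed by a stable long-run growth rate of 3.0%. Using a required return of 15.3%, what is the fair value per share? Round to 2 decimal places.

Two-stage DDM. Project D₁…D_5 at 0.193, terminal growth 0.03, discount at r = 0.153.
D_1 = 7.7545
D_2 = 9.2511
D_3 = 11.0366
D_4 = 13.1666
D_5 = 15.7078
Terminal value at t=5: TV = D_6/(r−g) = 16.1790/(0.153−0.03) = 131.5369
P₀ = 7.7545/(1+0.153)^1 + 9.2511/(1+0.153)^2 + 11.0366/(1+0.153)^3 + 13.1666/(1+0.153)^4 + 15.7078/(1+0.153)^5 + 131.5369/(1+0.153)^5 = 100.5938

€100.59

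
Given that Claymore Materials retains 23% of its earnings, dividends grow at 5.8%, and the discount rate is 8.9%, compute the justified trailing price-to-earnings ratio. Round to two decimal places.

Payout ratio b = 1 − 0.23 = 0.77.
Justified trailing P/E = b(1+g)/(r−g) = 0.77×(1+0.058)/(0.089−0.058) = 26.2794

26.28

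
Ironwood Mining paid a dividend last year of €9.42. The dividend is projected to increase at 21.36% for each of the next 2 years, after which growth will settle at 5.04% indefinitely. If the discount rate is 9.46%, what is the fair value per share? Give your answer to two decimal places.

Two-stage DDM. Project D₁…D_2 at 0.2136, terminal growth 0.0504, discount at r = 0.0946.
D_1 = 11.4321
D_2 = 13.8740
Terminal value at t=2: TV = D_3/(r−g) = 14.5733/(0.0946−0.0504) = 329.7118
P₀ = 11.4321/(1+0.0946)^1 + 13.8740/(1+0.0946)^2 + 329.7118/(1+0.0946)^2 = 297.2079

€297.21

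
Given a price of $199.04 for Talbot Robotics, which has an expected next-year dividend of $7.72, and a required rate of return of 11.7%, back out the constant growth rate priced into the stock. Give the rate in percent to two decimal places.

7.82%

From P₀ = D₁/(r − g), the implied growth is g = r − D₁/P₀.
g = 0.117 − 7.72/199.04 = 0.117 − 0.03879 = 0.07821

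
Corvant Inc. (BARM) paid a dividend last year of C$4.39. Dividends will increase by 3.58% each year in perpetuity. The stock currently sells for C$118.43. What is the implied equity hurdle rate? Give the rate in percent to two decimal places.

7.42%

Rearranging the constant-growth DDM: r = D₁/P₀ + g.
D₁ = 4.39 × (1 + 0.0358) = 4.5472.
r = 4.5472 / 118.43 + 0.0358 = 0.03840 + 0.0358 = 0.07420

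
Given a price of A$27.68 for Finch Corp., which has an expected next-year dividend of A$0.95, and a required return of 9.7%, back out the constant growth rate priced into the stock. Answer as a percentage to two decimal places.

6.27%

From P₀ = D₁/(r − g), the implied growth is g = r − D₁/P₀.
g = 0.097 − 0.95/27.68 = 0.097 − 0.03432 = 0.06268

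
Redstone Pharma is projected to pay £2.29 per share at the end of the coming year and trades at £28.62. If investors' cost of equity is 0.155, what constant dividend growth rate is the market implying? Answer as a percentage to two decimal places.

From P₀ = D₁/(r − g), the implied growth is g = r − D₁/P₀.
g = 0.155 − 2.29/28.62 = 0.155 − 0.08001 = 0.07499

7.50%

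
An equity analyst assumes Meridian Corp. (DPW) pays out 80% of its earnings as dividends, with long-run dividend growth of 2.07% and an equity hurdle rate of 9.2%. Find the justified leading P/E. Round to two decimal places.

Justified leading P/E = b/(r−g) = 0.80/(0.092−0.0207) = 11.2202

11.22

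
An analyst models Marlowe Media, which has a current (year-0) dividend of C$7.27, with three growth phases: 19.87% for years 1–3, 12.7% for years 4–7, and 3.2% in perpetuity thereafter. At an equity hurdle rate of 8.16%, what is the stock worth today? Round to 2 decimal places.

Three-stage DDM. Project D₁…D_7; terminal Gordon value at t=7 with g = 0.032; discount at r = 0.0816.
D_1 = 8.7145
D_2 = 10.4461
D_3 = 12.5218
D_4 = 14.1120
D_5 = 15.9043
D_6 = 17.9241
D_7 = 20.2005
TV_7 = 20.8469/(0.0816−0.032) = 420.3002
P₀ = Σ Dₜ/(1+r)ᵗ + TV_7/(1+r)^7 = 313.5120

C$313.51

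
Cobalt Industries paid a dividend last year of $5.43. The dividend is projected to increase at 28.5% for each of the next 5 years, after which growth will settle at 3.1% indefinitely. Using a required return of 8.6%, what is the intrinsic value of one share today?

Two-stage DDM. Project D₁…D_5 at 0.285, terminal growth 0.031, discount at r = 0.086.
D_1 = 6.9775
D_2 = 8.9662
D_3 = 11.5215
D_4 = 14.8051
D_5 = 19.0246
Terminal value at t=5: TV = D_6/(r−g) = 19.6144/(0.086−0.031) = 356.6247
P₀ = 6.9775/(1+0.086)^1 + 8.9662/(1+0.086)^2 + 11.5215/(1+0.086)^3 + 14.8051/(1+0.086)^4 + 19.0246/(1+0.086)^5 + 356.6247/(1+0.086)^5 = 282.3422

$282.34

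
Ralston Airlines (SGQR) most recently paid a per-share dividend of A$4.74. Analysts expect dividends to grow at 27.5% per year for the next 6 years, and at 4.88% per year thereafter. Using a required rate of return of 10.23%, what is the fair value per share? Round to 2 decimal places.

A$271.33

Two-stage DDM. Project D₁…D_6 at 0.275, terminal growth 0.0488, discount at r = 0.1023.
D_1 = 6.0435
D_2 = 7.7055
D_3 = 9.8245
D_4 = 12.5262
D_5 = 15.9709
D_6 = 20.3629
Terminal value at t=6: TV = D_7/(r−g) = 21.3566/(0.1023−0.0488) = 399.1888
P₀ = 6.0435/(1+0.1023)^1 + 7.7055/(1+0.1023)^2 + 9.8245/(1+0.1023)^3 + 12.5262/(1+0.1023)^4 + 15.9709/(1+0.1023)^5 + 20.3629/(1+0.1023)^6 + 399.1888/(1+0.1023)^6 = 271.3339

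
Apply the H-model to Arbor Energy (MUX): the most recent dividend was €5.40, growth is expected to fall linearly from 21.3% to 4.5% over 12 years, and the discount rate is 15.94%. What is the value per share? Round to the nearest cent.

€96.91

H-model: P₀ = D₀[(1+g_L) + H(g_S−g_L)]/(r−g_L), with H = 12/2 = 6.
P₀ = 5.40 × [(1+0.045) + 6×(0.213−0.045)] / (0.1594−0.045)
   = 5.40 × 2.0530 / 0.1144 = 96.9073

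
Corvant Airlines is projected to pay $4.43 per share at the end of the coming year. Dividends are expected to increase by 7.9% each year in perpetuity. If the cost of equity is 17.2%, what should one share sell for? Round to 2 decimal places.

$47.63

Gordon growth model: P₀ = D₁/(r − g), with D₁ = 4.43 given directly.
P₀ = 4.4300 / (0.172 − 0.079) = 4.4300 / 0.093 = 47.6344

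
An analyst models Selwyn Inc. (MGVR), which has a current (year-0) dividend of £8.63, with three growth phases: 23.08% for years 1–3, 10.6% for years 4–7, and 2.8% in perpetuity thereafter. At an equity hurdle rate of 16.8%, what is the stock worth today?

Three-stage DDM. Project D₁…D_7; terminal Gordon value at t=7 with g = 0.028; discount at r = 0.168.
D_1 = 10.6218
D_2 = 13.0733
D_3 = 16.0906
D_4 = 17.7962
D_5 = 19.6826
D_6 = 21.7690
D_7 = 24.0765
TV_7 = 24.7507/(0.168−0.028) = 176.7905
P₀ = Σ Dₜ/(1+r)ᵗ + TV_7/(1+r)^7 = 123.7002

£123.70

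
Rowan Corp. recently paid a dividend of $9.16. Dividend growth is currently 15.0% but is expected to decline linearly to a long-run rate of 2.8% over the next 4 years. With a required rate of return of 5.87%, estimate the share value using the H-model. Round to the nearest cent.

$379.53

H-model: P₀ = D₀[(1+g_L) + H(g_S−g_L)]/(r−g_L), with H = 4/2 = 2.
P₀ = 9.16 × [(1+0.028) + 2×(0.15−0.028)] / (0.0587−0.028)
   = 9.16 × 1.2720 / 0.0307 = 379.5283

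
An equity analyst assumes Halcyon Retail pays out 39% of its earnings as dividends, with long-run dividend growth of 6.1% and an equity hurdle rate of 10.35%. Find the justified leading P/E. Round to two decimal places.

Justified leading P/E = b/(r−g) = 0.39/(0.1035−0.061) = 9.1765

9.18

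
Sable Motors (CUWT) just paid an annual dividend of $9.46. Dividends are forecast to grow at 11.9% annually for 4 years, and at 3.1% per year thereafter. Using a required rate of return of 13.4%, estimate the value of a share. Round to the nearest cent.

$126.39

Two-stage DDM. Project D₁…D_4 at 0.119, terminal growth 0.031, discount at r = 0.134.
D_1 = 10.5857
D_2 = 11.8454
D_3 = 13.2551
D_4 = 14.8324
Terminal value at t=4: TV = D_5/(r−g) = 15.2922/(0.134−0.031) = 148.4680
P₀ = 10.5857/(1+0.134)^1 + 11.8454/(1+0.134)^2 + 13.2551/(1+0.134)^3 + 14.8324/(1+0.134)^4 + 148.4680/(1+0.134)^4 = 126.3853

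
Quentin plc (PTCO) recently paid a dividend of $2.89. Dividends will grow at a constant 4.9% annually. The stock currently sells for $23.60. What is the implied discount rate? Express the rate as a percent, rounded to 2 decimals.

17.75%

Rearranging the constant-growth DDM: r = D₁/P₀ + g.
D₁ = 2.89 × (1 + 0.049) = 3.0316.
r = 3.0316 / 23.60 + 0.049 = 0.12846 + 0.049 = 0.17746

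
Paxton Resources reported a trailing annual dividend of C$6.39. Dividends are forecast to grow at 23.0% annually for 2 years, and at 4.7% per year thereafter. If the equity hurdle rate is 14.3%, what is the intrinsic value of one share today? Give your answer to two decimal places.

Two-stage DDM. Project D₁…D_2 at 0.23, terminal growth 0.047, discount at r = 0.143.
D_1 = 7.8597
D_2 = 9.6674
Terminal value at t=2: TV = D_3/(r−g) = 10.1218/(0.143−0.047) = 105.4354
P₀ = 7.8597/(1+0.143)^1 + 9.6674/(1+0.143)^2 + 105.4354/(1+0.143)^2 = 94.9800

C$94.98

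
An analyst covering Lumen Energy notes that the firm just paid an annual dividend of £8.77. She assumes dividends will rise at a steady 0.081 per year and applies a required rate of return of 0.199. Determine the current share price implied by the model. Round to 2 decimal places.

£80.34

Gordon growth model: P₀ = D₁/(r − g). D₁ = 8.77 × (1 + 0.081) = 9.4804.
P₀ = 9.4804 / (0.199 − 0.081) = 9.4804 / 0.118 = 80.3421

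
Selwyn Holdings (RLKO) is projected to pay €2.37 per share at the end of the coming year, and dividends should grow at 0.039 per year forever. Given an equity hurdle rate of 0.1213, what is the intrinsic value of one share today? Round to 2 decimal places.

Gordon growth model: P₀ = D₁/(r − g), with D₁ = 2.37 given directly.
P₀ = 2.3700 / (0.1213 − 0.039) = 2.3700 / 0.0823 = 28.7971

€28.80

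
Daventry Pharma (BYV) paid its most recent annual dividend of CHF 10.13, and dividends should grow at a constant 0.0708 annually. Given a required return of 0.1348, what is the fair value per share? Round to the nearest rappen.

Gordon growth model: P₀ = D₁/(r − g). D₁ = 10.13 × (1 + 0.0708) = 10.8472.
P₀ = 10.8472 / (0.1348 − 0.0708) = 10.8472 / 0.064 = 169.4876

CHF 169.49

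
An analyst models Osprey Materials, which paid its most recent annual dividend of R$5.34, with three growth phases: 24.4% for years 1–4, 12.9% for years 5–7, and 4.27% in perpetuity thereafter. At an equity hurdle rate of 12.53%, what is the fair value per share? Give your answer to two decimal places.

Three-stage DDM. Project D₁…D_7; terminal Gordon value at t=7 with g = 0.0427; discount at r = 0.1253.
D_1 = 6.6430
D_2 = 8.2638
D_3 = 10.2802
D_4 = 12.7886
D_5 = 14.4383
D_6 = 16.3009
D_7 = 18.4037
TV_7 = 19.1895/(0.1253−0.0427) = 232.3186
P₀ = Σ Dₜ/(1+r)ᵗ + TV_7/(1+r)^7 = 153.3757

R$153.38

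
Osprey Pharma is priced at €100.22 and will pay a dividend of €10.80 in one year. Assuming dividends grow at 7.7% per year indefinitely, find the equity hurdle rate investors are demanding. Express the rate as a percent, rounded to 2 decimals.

Rearranging the constant-growth DDM: r = D₁/P₀ + g.
r = 10.8000 / 100.22 + 0.077 = 0.10776 + 0.077 = 0.18476

18.48%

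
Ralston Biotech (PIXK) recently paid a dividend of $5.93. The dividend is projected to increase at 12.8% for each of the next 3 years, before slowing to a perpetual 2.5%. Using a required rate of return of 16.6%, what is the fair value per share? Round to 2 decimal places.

Two-stage DDM. Project D₁…D_3 at 0.128, terminal growth 0.025, discount at r = 0.166.
D_1 = 6.6890
D_2 = 7.5452
D_3 = 8.5110
Terminal value at t=3: TV = D_4/(r−g) = 8.7238/(0.166−0.025) = 61.8709
P₀ = 6.6890/(1+0.166)^1 + 7.5452/(1+0.166)^2 + 8.5110/(1+0.166)^3 + 61.8709/(1+0.166)^3 = 55.6848

$55.68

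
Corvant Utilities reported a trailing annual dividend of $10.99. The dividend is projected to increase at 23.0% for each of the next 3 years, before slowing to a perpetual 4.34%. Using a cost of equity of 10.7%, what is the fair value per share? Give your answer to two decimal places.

Two-stage DDM. Project D₁…D_3 at 0.23, terminal growth 0.0434, discount at r = 0.107.
D_1 = 13.5177
D_2 = 16.6268
D_3 = 20.4509
Terminal value at t=3: TV = D_4/(r−g) = 21.3385/(0.107−0.0434) = 335.5110
P₀ = 13.5177/(1+0.107)^1 + 16.6268/(1+0.107)^2 + 20.4509/(1+0.107)^3 + 335.5110/(1+0.107)^3 = 288.1771

$288.18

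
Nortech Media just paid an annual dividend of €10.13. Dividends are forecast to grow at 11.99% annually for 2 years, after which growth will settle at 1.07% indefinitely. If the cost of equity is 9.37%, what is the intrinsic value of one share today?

Two-stage DDM. Project D₁…D_2 at 0.1199, terminal growth 0.0107, discount at r = 0.0937.
D_1 = 11.3446
D_2 = 12.7048
Terminal value at t=2: TV = D_3/(r−g) = 12.8407/(0.0937−0.0107) = 154.7078
P₀ = 11.3446/(1+0.0937)^1 + 12.7048/(1+0.0937)^2 + 154.7078/(1+0.0937)^2 = 150.3287

€150.33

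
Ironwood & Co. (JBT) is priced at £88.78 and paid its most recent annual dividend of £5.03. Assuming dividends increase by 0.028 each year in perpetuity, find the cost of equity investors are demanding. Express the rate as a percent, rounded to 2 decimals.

Rearranging the constant-growth DDM: r = D₁/P₀ + g.
D₁ = 5.03 × (1 + 0.028) = 5.1708.
r = 5.1708 / 88.78 + 0.028 = 0.05824 + 0.028 = 0.08624

8.62%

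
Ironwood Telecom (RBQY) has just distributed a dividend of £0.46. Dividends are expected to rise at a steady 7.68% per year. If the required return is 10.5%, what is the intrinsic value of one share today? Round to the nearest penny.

Gordon growth model: P₀ = D₁/(r − g). D₁ = 0.46 × (1 + 0.0768) = 0.4953.
P₀ = 0.4953 / (0.105 − 0.0768) = 0.4953 / 0.0282 = 17.5648

£17.56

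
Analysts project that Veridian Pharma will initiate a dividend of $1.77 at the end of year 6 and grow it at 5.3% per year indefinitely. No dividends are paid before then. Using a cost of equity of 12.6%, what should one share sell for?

$13.40

Deferred-dividend DDM. At t=5 the remaining stream is a growing perpetuity with first payment D_6 = 1.77.
V_5 = D_6/(r−g) = 1.77/(0.126−0.053) = 24.2466
P₀ = V_5/(1+r)^5 = 24.2466/(1+0.126)^5 = 13.3955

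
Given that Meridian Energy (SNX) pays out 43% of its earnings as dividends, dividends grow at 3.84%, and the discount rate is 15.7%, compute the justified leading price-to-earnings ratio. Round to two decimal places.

3.63

Justified leading P/E = b/(r−g) = 0.43/(0.157−0.0384) = 3.6256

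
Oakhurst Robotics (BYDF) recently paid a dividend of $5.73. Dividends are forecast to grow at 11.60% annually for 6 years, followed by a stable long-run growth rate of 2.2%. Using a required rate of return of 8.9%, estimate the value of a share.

$138.73

Two-stage DDM. Project D₁…D_6 at 0.116, terminal growth 0.022, discount at r = 0.089.
D_1 = 6.3947
D_2 = 7.1365
D_3 = 7.9643
D_4 = 8.8882
D_5 = 9.9192
D_6 = 11.0698
Terminal value at t=6: TV = D_7/(r−g) = 11.3133/(0.089−0.022) = 168.8558
P₀ = 6.3947/(1+0.089)^1 + 7.1365/(1+0.089)^2 + 7.9643/(1+0.089)^3 + 8.8882/(1+0.089)^4 + 9.9192/(1+0.089)^5 + 11.0698/(1+0.089)^6 + 168.8558/(1+0.089)^6 = 138.7289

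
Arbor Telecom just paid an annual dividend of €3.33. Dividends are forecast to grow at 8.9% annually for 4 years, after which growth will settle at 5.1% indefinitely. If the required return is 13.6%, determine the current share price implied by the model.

€46.77

Two-stage DDM. Project D₁…D_4 at 0.089, terminal growth 0.051, discount at r = 0.136.
D_1 = 3.6264
D_2 = 3.9491
D_3 = 4.3006
D_4 = 4.6833
Terminal value at t=4: TV = D_5/(r−g) = 4.9222/(0.136−0.051) = 57.9081
P₀ = 3.6264/(1+0.136)^1 + 3.9491/(1+0.136)^2 + 4.3006/(1+0.136)^3 + 4.6833/(1+0.136)^4 + 57.9081/(1+0.136)^4 = 46.7698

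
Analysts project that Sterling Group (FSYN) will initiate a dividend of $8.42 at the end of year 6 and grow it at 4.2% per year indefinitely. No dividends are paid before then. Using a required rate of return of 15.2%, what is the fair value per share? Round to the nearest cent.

$37.73

Deferred-dividend DDM. At t=5 the remaining stream is a growing perpetuity with first payment D_6 = 8.42.
V_5 = D_6/(r−g) = 8.42/(0.152−0.042) = 76.5455
P₀ = V_5/(1+r)^5 = 76.5455/(1+0.152)^5 = 37.7274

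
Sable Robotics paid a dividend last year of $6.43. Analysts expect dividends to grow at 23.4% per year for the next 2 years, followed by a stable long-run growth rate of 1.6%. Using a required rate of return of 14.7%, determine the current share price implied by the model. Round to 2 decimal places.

Two-stage DDM. Project D₁…D_2 at 0.234, terminal growth 0.016, discount at r = 0.147.
D_1 = 7.9346
D_2 = 9.7913
Terminal value at t=2: TV = D_3/(r−g) = 9.9480/(0.147−0.016) = 75.9388
P₀ = 7.9346/(1+0.147)^1 + 9.7913/(1+0.147)^2 + 75.9388/(1+0.147)^2 = 72.0815

$72.08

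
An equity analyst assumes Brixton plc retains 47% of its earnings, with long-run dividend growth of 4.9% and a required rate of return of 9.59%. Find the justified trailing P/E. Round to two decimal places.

Payout ratio b = 1 − 0.47 = 0.53.
Justified trailing P/E = b(1+g)/(r−g) = 0.53×(1+0.049)/(0.0959−0.049) = 11.8544

11.85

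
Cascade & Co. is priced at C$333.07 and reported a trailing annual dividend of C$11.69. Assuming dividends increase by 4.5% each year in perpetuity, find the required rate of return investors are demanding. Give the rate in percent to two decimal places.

8.17%

Rearranging the constant-growth DDM: r = D₁/P₀ + g.
D₁ = 11.69 × (1 + 0.045) = 12.2160.
r = 12.2160 / 333.07 + 0.045 = 0.03668 + 0.045 = 0.08168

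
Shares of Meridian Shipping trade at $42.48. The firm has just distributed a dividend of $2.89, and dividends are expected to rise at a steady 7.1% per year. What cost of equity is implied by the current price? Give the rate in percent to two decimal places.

Rearranging the constant-growth DDM: r = D₁/P₀ + g.
D₁ = 2.89 × (1 + 0.071) = 3.0952.
r = 3.0952 / 42.48 + 0.071 = 0.07286 + 0.071 = 0.14386

14.39%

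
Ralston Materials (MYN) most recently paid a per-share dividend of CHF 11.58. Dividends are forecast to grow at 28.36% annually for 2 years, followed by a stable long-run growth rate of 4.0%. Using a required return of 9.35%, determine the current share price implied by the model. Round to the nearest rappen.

CHF 339.73

Two-stage DDM. Project D₁…D_2 at 0.2836, terminal growth 0.04, discount at r = 0.0935.
D_1 = 14.8641
D_2 = 19.0795
Terminal value at t=2: TV = D_3/(r−g) = 19.8427/(0.0935−0.04) = 370.8921
P₀ = 14.8641/(1+0.0935)^1 + 19.0795/(1+0.0935)^2 + 370.8921/(1+0.0935)^2 = 339.7266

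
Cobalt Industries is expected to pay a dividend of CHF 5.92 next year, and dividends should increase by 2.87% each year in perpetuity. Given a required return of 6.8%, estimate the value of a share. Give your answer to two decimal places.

CHF 150.64

Gordon growth model: P₀ = D₁/(r − g), with D₁ = 5.92 given directly.
P₀ = 5.9200 / (0.068 − 0.0287) = 5.9200 / 0.0393 = 150.6361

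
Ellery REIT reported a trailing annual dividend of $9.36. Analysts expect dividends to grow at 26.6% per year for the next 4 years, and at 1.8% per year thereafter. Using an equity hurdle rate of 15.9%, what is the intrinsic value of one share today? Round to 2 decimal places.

Two-stage DDM. Project D₁…D_4 at 0.266, terminal growth 0.018, discount at r = 0.159.
D_1 = 11.8498
D_2 = 15.0018
D_3 = 18.9923
D_4 = 24.0442
Terminal value at t=4: TV = D_5/(r−g) = 24.4770/(0.159−0.018) = 173.5958
P₀ = 11.8498/(1+0.159)^1 + 15.0018/(1+0.159)^2 + 18.9923/(1+0.159)^3 + 24.0442/(1+0.159)^4 + 173.5958/(1+0.159)^4 = 143.1233

$143.12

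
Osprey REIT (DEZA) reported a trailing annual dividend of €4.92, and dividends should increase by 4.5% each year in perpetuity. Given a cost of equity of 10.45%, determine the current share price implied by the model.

€86.41

Gordon growth model: P₀ = D₁/(r − g). D₁ = 4.92 × (1 + 0.045) = 5.1414.
P₀ = 5.1414 / (0.1045 − 0.045) = 5.1414 / 0.0595 = 86.4101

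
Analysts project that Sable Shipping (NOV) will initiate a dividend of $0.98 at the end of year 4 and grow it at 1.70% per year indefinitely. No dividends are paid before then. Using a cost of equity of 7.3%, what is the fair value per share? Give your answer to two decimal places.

Deferred-dividend DDM. At t=3 the remaining stream is a growing perpetuity with first payment D_4 = 0.98.
V_3 = D_4/(r−g) = 0.98/(0.073−0.017) = 17.5000
P₀ = V_3/(1+r)^3 = 17.5000/(1+0.073)^3 = 14.1657

$14.17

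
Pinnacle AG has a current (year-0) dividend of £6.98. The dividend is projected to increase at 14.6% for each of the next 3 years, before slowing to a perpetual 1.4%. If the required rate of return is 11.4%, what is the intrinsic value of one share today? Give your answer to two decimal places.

Two-stage DDM. Project D₁…D_3 at 0.146, terminal growth 0.014, discount at r = 0.114.
D_1 = 7.9991
D_2 = 9.1669
D_3 = 10.5053
Terminal value at t=3: TV = D_4/(r−g) = 10.6524/(0.114−0.014) = 106.5239
P₀ = 7.9991/(1+0.114)^1 + 9.1669/(1+0.114)^2 + 10.5053/(1+0.114)^3 + 106.5239/(1+0.114)^3 = 99.2196

£99.22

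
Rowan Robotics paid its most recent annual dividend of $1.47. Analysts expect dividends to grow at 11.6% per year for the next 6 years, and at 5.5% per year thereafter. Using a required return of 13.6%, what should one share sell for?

Two-stage DDM. Project D₁…D_6 at 0.116, terminal growth 0.055, discount at r = 0.136.
D_1 = 1.6405
D_2 = 1.8308
D_3 = 2.0432
D_4 = 2.2802
D_5 = 2.5447
D_6 = 2.8399
Terminal value at t=6: TV = D_7/(r−g) = 2.9961/(0.136−0.055) = 36.9888
P₀ = 1.6405/(1+0.136)^1 + 1.8308/(1+0.136)^2 + 2.0432/(1+0.136)^3 + 2.2802/(1+0.136)^4 + 2.5447/(1+0.136)^5 + 2.8399/(1+0.136)^6 + 36.9888/(1+0.136)^6 = 25.5029

$25.50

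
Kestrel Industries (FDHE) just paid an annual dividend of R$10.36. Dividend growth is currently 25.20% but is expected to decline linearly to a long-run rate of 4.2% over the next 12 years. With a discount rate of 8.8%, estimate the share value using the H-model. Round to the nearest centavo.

R$518.45

H-model: P₀ = D₀[(1+g_L) + H(g_S−g_L)]/(r−g_L), with H = 12/2 = 6.
P₀ = 10.36 × [(1+0.042) + 6×(0.252−0.042)] / (0.088−0.042)
   = 10.36 × 2.3020 / 0.046 = 518.4504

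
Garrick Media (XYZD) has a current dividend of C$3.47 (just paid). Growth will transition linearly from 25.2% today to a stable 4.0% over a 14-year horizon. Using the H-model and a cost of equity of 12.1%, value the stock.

C$108.13

H-model: P₀ = D₀[(1+g_L) + H(g_S−g_L)]/(r−g_L), with H = 14/2 = 7.
P₀ = 3.47 × [(1+0.04) + 7×(0.252−0.04)] / (0.121−0.04)
   = 3.47 × 2.5240 / 0.081 = 108.1269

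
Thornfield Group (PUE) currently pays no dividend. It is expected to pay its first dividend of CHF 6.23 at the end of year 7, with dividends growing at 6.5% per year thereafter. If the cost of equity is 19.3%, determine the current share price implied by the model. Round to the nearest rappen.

Deferred-dividend DDM. At t=6 the remaining stream is a growing perpetuity with first payment D_7 = 6.23.
V_6 = D_7/(r−g) = 6.23/(0.193−0.065) = 48.6719
P₀ = V_6/(1+r)^6 = 48.6719/(1+0.193)^6 = 16.8824

CHF 16.88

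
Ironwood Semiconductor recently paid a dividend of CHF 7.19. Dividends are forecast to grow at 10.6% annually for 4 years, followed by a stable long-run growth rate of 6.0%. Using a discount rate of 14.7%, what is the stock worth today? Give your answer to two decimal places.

Two-stage DDM. Project D₁…D_4 at 0.106, terminal growth 0.06, discount at r = 0.147.
D_1 = 7.9521
D_2 = 8.7951
D_3 = 9.7273
D_4 = 10.7584
Terminal value at t=4: TV = D_5/(r−g) = 11.4039/(0.147−0.06) = 131.0799
P₀ = 7.9521/(1+0.147)^1 + 8.7951/(1+0.147)^2 + 9.7273/(1+0.147)^3 + 10.7584/(1+0.147)^4 + 131.0799/(1+0.147)^4 = 102.0127

CHF 102.01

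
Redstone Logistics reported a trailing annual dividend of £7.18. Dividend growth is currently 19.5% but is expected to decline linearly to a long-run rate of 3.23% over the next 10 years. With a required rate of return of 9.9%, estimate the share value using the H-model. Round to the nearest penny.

£198.69

H-model: P₀ = D₀[(1+g_L) + H(g_S−g_L)]/(r−g_L), with H = 10/2 = 5.
P₀ = 7.18 × [(1+0.0323) + 5×(0.195−0.0323)] / (0.099−0.0323)
   = 7.18 × 1.8458 / 0.0667 = 198.6933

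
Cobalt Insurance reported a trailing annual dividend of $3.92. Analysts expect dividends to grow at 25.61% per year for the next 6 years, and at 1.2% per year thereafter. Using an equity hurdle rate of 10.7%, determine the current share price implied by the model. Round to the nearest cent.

$126.59

Two-stage DDM. Project D₁…D_6 at 0.2561, terminal growth 0.012, discount at r = 0.107.
D_1 = 4.9239
D_2 = 6.1849
D_3 = 7.7689
D_4 = 9.7585
D_5 = 12.2576
D_6 = 15.3968
Terminal value at t=6: TV = D_7/(r−g) = 15.5816/(0.107−0.012) = 164.0168
P₀ = 4.9239/(1+0.107)^1 + 6.1849/(1+0.107)^2 + 7.7689/(1+0.107)^3 + 9.7585/(1+0.107)^4 + 12.2576/(1+0.107)^5 + 15.3968/(1+0.107)^6 + 164.0168/(1+0.107)^6 = 126.5857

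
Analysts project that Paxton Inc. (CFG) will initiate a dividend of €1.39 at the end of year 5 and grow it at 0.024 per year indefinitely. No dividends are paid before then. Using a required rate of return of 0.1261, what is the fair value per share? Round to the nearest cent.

Deferred-dividend DDM. At t=4 the remaining stream is a growing perpetuity with first payment D_5 = 1.39.
V_4 = D_5/(r−g) = 1.39/(0.1261−0.024) = 13.6141
P₀ = V_4/(1+r)^4 = 13.6141/(1+0.1261)^4 = 8.4661

€8.47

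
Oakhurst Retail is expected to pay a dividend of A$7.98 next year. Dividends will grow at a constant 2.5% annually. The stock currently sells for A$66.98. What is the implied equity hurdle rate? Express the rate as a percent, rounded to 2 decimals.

14.41%

Rearranging the constant-growth DDM: r = D₁/P₀ + g.
r = 7.9800 / 66.98 + 0.025 = 0.11914 + 0.025 = 0.14414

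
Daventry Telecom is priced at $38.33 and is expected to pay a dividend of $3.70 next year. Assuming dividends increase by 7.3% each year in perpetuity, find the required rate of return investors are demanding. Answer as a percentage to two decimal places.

Rearranging the constant-growth DDM: r = D₁/P₀ + g.
r = 3.7000 / 38.33 + 0.073 = 0.09653 + 0.073 = 0.16953

16.95%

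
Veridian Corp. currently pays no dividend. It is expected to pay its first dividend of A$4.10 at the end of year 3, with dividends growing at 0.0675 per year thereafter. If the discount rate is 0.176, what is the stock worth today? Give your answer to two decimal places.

Deferred-dividend DDM. At t=2 the remaining stream is a growing perpetuity with first payment D_3 = 4.10.
V_2 = D_3/(r−g) = 4.10/(0.176−0.0675) = 37.7880
P₀ = V_2/(1+r)^2 = 37.7880/(1+0.176)^2 = 27.3237

A$27.32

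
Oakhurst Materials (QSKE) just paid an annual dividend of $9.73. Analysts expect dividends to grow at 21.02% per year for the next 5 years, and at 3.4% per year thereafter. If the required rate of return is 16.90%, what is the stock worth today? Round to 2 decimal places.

Two-stage DDM. Project D₁…D_5 at 0.2102, terminal growth 0.034, discount at r = 0.169.
D_1 = 11.7752
D_2 = 14.2504
D_3 = 17.2458
D_4 = 20.8709
D_5 = 25.2580
Terminal value at t=5: TV = D_6/(r−g) = 26.1167/(0.169−0.034) = 193.4574
P₀ = 11.7752/(1+0.169)^1 + 14.2504/(1+0.169)^2 + 17.2458/(1+0.169)^3 + 20.8709/(1+0.169)^4 + 25.2580/(1+0.169)^5 + 193.4574/(1+0.169)^5 = 142.6582

$142.66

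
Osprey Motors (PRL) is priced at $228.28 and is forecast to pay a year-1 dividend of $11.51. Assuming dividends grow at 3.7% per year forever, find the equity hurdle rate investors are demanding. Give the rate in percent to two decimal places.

Rearranging the constant-growth DDM: r = D₁/P₀ + g.
r = 11.5100 / 228.28 + 0.037 = 0.05042 + 0.037 = 0.08742

8.74%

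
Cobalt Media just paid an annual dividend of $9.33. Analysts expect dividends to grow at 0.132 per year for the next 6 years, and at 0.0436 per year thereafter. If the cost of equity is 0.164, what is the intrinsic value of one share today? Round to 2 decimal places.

Two-stage DDM. Project D₁…D_6 at 0.132, terminal growth 0.0436, discount at r = 0.164.
D_1 = 10.5616
D_2 = 11.9557
D_3 = 13.5338
D_4 = 15.3203
D_5 = 17.3426
D_6 = 19.6318
Terminal value at t=6: TV = D_7/(r−g) = 20.4878/(0.164−0.0436) = 170.1640
P₀ = 10.5616/(1+0.164)^1 + 11.9557/(1+0.164)^2 + 13.5338/(1+0.164)^3 + 15.3203/(1+0.164)^4 + 17.3426/(1+0.164)^5 + 19.6318/(1+0.164)^6 + 170.1640/(1+0.164)^6 = 119.2485

$119.25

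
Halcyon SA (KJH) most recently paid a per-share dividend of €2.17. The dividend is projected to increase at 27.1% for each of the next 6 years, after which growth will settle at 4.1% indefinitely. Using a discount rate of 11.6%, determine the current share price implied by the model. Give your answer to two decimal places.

€86.76

Two-stage DDM. Project D₁…D_6 at 0.271, terminal growth 0.041, discount at r = 0.116.
D_1 = 2.7581
D_2 = 3.5055
D_3 = 4.4555
D_4 = 5.6629
D_5 = 7.1976
D_6 = 9.1481
Terminal value at t=6: TV = D_7/(r−g) = 9.5232/(0.116−0.041) = 126.9763
P₀ = 2.7581/(1+0.116)^1 + 3.5055/(1+0.116)^2 + 4.4555/(1+0.116)^3 + 5.6629/(1+0.116)^4 + 7.1976/(1+0.116)^5 + 9.1481/(1+0.116)^6 + 126.9763/(1+0.116)^6 = 86.7615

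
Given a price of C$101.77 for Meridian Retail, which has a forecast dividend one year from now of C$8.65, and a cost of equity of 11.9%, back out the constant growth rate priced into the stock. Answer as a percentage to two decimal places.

3.40%

From P₀ = D₁/(r − g), the implied growth is g = r − D₁/P₀.
g = 0.119 − 8.65/101.77 = 0.119 − 0.08500 = 0.03400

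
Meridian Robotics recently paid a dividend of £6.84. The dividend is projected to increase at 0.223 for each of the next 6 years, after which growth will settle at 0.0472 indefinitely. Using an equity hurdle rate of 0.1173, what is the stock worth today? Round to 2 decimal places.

Two-stage DDM. Project D₁…D_6 at 0.223, terminal growth 0.0472, discount at r = 0.1173.
D_1 = 8.3653
D_2 = 10.2308
D_3 = 12.5123
D_4 = 15.3025
D_5 = 18.7149
D_6 = 22.8884
Terminal value at t=6: TV = D_7/(r−g) = 23.9687/(0.1173−0.0472) = 341.9215
P₀ = 8.3653/(1+0.1173)^1 + 10.2308/(1+0.1173)^2 + 12.5123/(1+0.1173)^3 + 15.3025/(1+0.1173)^4 + 18.7149/(1+0.1173)^5 + 22.8884/(1+0.1173)^6 + 341.9215/(1+0.1173)^6 = 232.7409

£232.74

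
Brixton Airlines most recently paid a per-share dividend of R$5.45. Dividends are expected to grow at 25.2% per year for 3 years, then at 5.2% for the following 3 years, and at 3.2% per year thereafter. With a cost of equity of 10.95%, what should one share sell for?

Three-stage DDM. Project D₁…D_6; terminal Gordon value at t=6 with g = 0.032; discount at r = 0.1095.
D_1 = 6.8234
D_2 = 8.5429
D_3 = 10.6957
D_4 = 11.2519
D_5 = 11.8370
D_6 = 12.4525
TV_6 = 12.8510/(0.1095−0.032) = 165.8192
P₀ = Σ Dₜ/(1+r)ᵗ + TV_6/(1+r)^6 = 130.9562

R$130.96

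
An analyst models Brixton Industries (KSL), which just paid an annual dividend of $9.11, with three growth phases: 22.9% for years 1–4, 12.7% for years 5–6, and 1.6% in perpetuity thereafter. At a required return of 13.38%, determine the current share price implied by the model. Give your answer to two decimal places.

$176.86

Three-stage DDM. Project D₁…D_6; terminal Gordon value at t=6 with g = 0.016; discount at r = 0.1338.
D_1 = 11.1962
D_2 = 13.7601
D_3 = 16.9112
D_4 = 20.7838
D_5 = 23.4234
D_6 = 26.3982
TV_6 = 26.8205/(0.1338−0.016) = 227.6786
P₀ = Σ Dₜ/(1+r)ᵗ + TV_6/(1+r)^6 = 176.8647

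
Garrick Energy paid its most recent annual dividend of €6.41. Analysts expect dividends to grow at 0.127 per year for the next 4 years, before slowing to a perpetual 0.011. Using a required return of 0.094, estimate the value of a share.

€115.57

Two-stage DDM. Project D₁…D_4 at 0.127, terminal growth 0.011, discount at r = 0.094.
D_1 = 7.2241
D_2 = 8.1415
D_3 = 9.1755
D_4 = 10.3408
Terminal value at t=4: TV = D_5/(r−g) = 10.4545/(0.094−0.011) = 125.9583
P₀ = 7.2241/(1+0.094)^1 + 8.1415/(1+0.094)^2 + 9.1755/(1+0.094)^3 + 10.3408/(1+0.094)^4 + 125.9583/(1+0.094)^4 = 115.5669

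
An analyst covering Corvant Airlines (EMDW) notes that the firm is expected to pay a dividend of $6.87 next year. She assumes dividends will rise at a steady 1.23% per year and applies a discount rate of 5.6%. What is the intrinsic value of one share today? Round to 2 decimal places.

Gordon growth model: P₀ = D₁/(r − g), with D₁ = 6.87 given directly.
P₀ = 6.8700 / (0.056 − 0.0123) = 6.8700 / 0.0437 = 157.2082

$157.21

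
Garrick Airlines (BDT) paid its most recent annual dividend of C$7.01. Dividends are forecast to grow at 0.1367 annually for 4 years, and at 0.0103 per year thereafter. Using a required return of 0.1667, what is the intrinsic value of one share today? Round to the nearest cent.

C$67.08

Two-stage DDM. Project D₁…D_4 at 0.1367, terminal growth 0.0103, discount at r = 0.1667.
D_1 = 7.9683
D_2 = 9.0575
D_3 = 10.2957
D_4 = 11.7031
Terminal value at t=4: TV = D_5/(r−g) = 11.8237/(0.1667−0.0103) = 75.5988
P₀ = 7.9683/(1+0.1667)^1 + 9.0575/(1+0.1667)^2 + 10.2957/(1+0.1667)^3 + 11.7031/(1+0.1667)^4 + 75.5988/(1+0.1667)^4 = 67.0849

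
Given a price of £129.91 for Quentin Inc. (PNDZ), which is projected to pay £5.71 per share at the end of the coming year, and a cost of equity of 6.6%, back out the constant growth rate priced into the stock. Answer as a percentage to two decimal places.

From P₀ = D₁/(r − g), the implied growth is g = r − D₁/P₀.
g = 0.066 − 5.71/129.91 = 0.066 − 0.04395 = 0.02205

2.20%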